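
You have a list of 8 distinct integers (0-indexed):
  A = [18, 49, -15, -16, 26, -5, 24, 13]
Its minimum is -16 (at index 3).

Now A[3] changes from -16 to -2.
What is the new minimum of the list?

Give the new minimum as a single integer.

Answer: -15

Derivation:
Old min = -16 (at index 3)
Change: A[3] -16 -> -2
Changed element WAS the min. Need to check: is -2 still <= all others?
  Min of remaining elements: -15
  New min = min(-2, -15) = -15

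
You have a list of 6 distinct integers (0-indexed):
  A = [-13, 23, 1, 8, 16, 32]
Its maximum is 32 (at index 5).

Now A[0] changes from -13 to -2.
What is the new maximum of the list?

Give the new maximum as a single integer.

Answer: 32

Derivation:
Old max = 32 (at index 5)
Change: A[0] -13 -> -2
Changed element was NOT the old max.
  New max = max(old_max, new_val) = max(32, -2) = 32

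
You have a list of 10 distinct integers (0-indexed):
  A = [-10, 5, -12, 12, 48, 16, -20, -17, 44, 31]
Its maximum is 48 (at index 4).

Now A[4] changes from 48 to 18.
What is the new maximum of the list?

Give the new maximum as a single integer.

Old max = 48 (at index 4)
Change: A[4] 48 -> 18
Changed element WAS the max -> may need rescan.
  Max of remaining elements: 44
  New max = max(18, 44) = 44

Answer: 44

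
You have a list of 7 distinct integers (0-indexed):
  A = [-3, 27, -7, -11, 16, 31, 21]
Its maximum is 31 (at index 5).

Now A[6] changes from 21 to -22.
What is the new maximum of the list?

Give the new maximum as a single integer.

Old max = 31 (at index 5)
Change: A[6] 21 -> -22
Changed element was NOT the old max.
  New max = max(old_max, new_val) = max(31, -22) = 31

Answer: 31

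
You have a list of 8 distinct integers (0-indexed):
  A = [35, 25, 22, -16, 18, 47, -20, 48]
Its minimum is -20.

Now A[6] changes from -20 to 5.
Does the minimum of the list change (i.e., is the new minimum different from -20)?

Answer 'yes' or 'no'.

Old min = -20
Change: A[6] -20 -> 5
Changed element was the min; new min must be rechecked.
New min = -16; changed? yes

Answer: yes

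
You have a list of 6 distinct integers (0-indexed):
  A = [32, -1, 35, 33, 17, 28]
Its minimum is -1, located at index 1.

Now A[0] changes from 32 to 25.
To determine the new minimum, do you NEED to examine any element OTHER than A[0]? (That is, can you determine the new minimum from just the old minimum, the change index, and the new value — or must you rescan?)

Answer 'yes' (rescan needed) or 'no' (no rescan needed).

Old min = -1 at index 1
Change at index 0: 32 -> 25
Index 0 was NOT the min. New min = min(-1, 25). No rescan of other elements needed.
Needs rescan: no

Answer: no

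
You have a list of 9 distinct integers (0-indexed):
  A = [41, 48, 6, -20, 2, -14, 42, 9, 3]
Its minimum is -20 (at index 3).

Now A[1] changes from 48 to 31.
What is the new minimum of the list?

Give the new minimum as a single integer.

Old min = -20 (at index 3)
Change: A[1] 48 -> 31
Changed element was NOT the old min.
  New min = min(old_min, new_val) = min(-20, 31) = -20

Answer: -20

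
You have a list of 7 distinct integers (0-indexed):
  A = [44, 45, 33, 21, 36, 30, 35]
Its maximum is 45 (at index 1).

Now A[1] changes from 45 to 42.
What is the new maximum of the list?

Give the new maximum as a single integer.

Old max = 45 (at index 1)
Change: A[1] 45 -> 42
Changed element WAS the max -> may need rescan.
  Max of remaining elements: 44
  New max = max(42, 44) = 44

Answer: 44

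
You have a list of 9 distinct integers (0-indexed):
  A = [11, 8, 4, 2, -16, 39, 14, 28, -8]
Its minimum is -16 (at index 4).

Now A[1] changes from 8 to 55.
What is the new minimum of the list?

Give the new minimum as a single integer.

Answer: -16

Derivation:
Old min = -16 (at index 4)
Change: A[1] 8 -> 55
Changed element was NOT the old min.
  New min = min(old_min, new_val) = min(-16, 55) = -16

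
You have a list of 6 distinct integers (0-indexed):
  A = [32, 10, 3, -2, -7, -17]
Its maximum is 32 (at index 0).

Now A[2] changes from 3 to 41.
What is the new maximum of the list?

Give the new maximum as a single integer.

Answer: 41

Derivation:
Old max = 32 (at index 0)
Change: A[2] 3 -> 41
Changed element was NOT the old max.
  New max = max(old_max, new_val) = max(32, 41) = 41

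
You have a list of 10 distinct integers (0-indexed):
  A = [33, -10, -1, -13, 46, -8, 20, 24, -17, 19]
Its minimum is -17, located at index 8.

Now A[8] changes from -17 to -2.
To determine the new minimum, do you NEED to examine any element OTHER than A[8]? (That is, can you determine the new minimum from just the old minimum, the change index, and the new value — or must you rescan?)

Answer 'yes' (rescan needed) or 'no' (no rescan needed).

Answer: yes

Derivation:
Old min = -17 at index 8
Change at index 8: -17 -> -2
Index 8 WAS the min and new value -2 > old min -17. Must rescan other elements to find the new min.
Needs rescan: yes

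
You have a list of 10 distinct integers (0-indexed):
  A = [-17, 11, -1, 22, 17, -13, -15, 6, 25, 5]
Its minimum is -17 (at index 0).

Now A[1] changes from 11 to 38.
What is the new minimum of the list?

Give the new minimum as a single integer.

Answer: -17

Derivation:
Old min = -17 (at index 0)
Change: A[1] 11 -> 38
Changed element was NOT the old min.
  New min = min(old_min, new_val) = min(-17, 38) = -17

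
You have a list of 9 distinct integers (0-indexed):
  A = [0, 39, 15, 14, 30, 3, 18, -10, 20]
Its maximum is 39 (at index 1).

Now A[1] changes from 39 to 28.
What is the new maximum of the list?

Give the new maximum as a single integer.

Answer: 30

Derivation:
Old max = 39 (at index 1)
Change: A[1] 39 -> 28
Changed element WAS the max -> may need rescan.
  Max of remaining elements: 30
  New max = max(28, 30) = 30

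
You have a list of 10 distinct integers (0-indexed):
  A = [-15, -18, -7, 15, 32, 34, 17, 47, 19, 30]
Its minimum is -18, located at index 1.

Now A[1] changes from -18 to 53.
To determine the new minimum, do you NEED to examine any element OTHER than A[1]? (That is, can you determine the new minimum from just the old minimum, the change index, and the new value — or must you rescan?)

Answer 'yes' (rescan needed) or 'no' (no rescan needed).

Answer: yes

Derivation:
Old min = -18 at index 1
Change at index 1: -18 -> 53
Index 1 WAS the min and new value 53 > old min -18. Must rescan other elements to find the new min.
Needs rescan: yes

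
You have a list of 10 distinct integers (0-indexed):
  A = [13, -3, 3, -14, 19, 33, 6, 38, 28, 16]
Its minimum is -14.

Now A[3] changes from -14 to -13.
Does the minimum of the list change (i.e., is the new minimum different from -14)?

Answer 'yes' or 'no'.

Old min = -14
Change: A[3] -14 -> -13
Changed element was the min; new min must be rechecked.
New min = -13; changed? yes

Answer: yes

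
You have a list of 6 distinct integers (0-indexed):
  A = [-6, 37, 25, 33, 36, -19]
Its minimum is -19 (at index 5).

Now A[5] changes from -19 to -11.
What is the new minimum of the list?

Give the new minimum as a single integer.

Old min = -19 (at index 5)
Change: A[5] -19 -> -11
Changed element WAS the min. Need to check: is -11 still <= all others?
  Min of remaining elements: -6
  New min = min(-11, -6) = -11

Answer: -11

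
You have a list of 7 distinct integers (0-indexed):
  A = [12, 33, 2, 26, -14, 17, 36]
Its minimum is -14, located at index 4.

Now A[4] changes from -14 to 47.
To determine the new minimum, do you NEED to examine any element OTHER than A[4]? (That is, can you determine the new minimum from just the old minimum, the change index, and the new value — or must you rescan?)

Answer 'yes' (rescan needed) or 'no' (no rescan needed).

Old min = -14 at index 4
Change at index 4: -14 -> 47
Index 4 WAS the min and new value 47 > old min -14. Must rescan other elements to find the new min.
Needs rescan: yes

Answer: yes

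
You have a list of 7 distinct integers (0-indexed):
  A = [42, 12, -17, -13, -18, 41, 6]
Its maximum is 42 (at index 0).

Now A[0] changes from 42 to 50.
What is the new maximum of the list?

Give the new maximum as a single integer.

Old max = 42 (at index 0)
Change: A[0] 42 -> 50
Changed element WAS the max -> may need rescan.
  Max of remaining elements: 41
  New max = max(50, 41) = 50

Answer: 50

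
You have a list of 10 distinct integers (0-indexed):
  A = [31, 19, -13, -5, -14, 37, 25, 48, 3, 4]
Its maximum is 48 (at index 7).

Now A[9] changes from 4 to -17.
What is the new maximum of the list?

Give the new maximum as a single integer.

Old max = 48 (at index 7)
Change: A[9] 4 -> -17
Changed element was NOT the old max.
  New max = max(old_max, new_val) = max(48, -17) = 48

Answer: 48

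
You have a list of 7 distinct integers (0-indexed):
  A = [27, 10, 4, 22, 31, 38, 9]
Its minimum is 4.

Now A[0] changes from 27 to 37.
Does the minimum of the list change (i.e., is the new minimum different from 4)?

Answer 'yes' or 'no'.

Answer: no

Derivation:
Old min = 4
Change: A[0] 27 -> 37
Changed element was NOT the min; min changes only if 37 < 4.
New min = 4; changed? no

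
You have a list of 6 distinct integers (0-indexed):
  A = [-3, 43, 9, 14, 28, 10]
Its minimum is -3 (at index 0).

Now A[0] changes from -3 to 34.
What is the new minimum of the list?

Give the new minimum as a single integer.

Answer: 9

Derivation:
Old min = -3 (at index 0)
Change: A[0] -3 -> 34
Changed element WAS the min. Need to check: is 34 still <= all others?
  Min of remaining elements: 9
  New min = min(34, 9) = 9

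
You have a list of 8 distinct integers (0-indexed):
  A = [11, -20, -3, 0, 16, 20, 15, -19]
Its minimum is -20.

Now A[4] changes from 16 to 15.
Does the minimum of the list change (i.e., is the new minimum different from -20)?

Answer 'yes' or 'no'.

Old min = -20
Change: A[4] 16 -> 15
Changed element was NOT the min; min changes only if 15 < -20.
New min = -20; changed? no

Answer: no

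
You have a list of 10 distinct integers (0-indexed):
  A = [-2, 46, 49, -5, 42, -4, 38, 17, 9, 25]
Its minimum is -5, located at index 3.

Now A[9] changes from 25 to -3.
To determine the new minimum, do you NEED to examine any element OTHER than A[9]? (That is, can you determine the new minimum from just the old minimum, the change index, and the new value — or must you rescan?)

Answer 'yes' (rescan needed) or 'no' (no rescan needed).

Old min = -5 at index 3
Change at index 9: 25 -> -3
Index 9 was NOT the min. New min = min(-5, -3). No rescan of other elements needed.
Needs rescan: no

Answer: no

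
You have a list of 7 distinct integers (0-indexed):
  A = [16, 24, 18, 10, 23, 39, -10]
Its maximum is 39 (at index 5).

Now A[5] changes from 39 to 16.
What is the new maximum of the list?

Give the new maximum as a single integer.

Answer: 24

Derivation:
Old max = 39 (at index 5)
Change: A[5] 39 -> 16
Changed element WAS the max -> may need rescan.
  Max of remaining elements: 24
  New max = max(16, 24) = 24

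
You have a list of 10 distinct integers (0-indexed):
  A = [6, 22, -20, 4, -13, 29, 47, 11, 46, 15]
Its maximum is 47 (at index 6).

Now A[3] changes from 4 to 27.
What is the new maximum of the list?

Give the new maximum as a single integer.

Answer: 47

Derivation:
Old max = 47 (at index 6)
Change: A[3] 4 -> 27
Changed element was NOT the old max.
  New max = max(old_max, new_val) = max(47, 27) = 47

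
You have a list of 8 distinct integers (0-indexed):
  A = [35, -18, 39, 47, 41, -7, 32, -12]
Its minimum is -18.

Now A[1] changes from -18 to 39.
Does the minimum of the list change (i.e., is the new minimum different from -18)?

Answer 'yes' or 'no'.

Answer: yes

Derivation:
Old min = -18
Change: A[1] -18 -> 39
Changed element was the min; new min must be rechecked.
New min = -12; changed? yes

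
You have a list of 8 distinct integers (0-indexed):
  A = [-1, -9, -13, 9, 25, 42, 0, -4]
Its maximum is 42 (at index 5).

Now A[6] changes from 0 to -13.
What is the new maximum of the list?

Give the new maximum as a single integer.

Old max = 42 (at index 5)
Change: A[6] 0 -> -13
Changed element was NOT the old max.
  New max = max(old_max, new_val) = max(42, -13) = 42

Answer: 42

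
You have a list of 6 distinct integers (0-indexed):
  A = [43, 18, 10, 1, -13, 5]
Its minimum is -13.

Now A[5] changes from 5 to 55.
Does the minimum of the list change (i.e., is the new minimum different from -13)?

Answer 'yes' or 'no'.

Old min = -13
Change: A[5] 5 -> 55
Changed element was NOT the min; min changes only if 55 < -13.
New min = -13; changed? no

Answer: no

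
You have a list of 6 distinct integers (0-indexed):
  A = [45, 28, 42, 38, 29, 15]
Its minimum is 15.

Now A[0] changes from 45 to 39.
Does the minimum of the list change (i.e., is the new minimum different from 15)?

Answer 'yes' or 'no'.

Answer: no

Derivation:
Old min = 15
Change: A[0] 45 -> 39
Changed element was NOT the min; min changes only if 39 < 15.
New min = 15; changed? no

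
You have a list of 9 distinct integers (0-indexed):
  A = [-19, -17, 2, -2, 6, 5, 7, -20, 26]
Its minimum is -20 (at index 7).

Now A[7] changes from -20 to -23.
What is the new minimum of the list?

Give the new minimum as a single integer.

Answer: -23

Derivation:
Old min = -20 (at index 7)
Change: A[7] -20 -> -23
Changed element WAS the min. Need to check: is -23 still <= all others?
  Min of remaining elements: -19
  New min = min(-23, -19) = -23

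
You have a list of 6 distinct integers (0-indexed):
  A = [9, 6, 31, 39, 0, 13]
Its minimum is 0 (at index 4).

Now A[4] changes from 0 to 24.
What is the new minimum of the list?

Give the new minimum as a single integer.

Answer: 6

Derivation:
Old min = 0 (at index 4)
Change: A[4] 0 -> 24
Changed element WAS the min. Need to check: is 24 still <= all others?
  Min of remaining elements: 6
  New min = min(24, 6) = 6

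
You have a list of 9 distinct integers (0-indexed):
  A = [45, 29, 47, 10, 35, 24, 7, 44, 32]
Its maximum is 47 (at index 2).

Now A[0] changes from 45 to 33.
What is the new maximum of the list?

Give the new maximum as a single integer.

Answer: 47

Derivation:
Old max = 47 (at index 2)
Change: A[0] 45 -> 33
Changed element was NOT the old max.
  New max = max(old_max, new_val) = max(47, 33) = 47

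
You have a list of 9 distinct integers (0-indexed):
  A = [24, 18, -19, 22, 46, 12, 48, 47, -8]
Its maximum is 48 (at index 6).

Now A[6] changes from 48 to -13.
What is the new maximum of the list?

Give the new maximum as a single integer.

Answer: 47

Derivation:
Old max = 48 (at index 6)
Change: A[6] 48 -> -13
Changed element WAS the max -> may need rescan.
  Max of remaining elements: 47
  New max = max(-13, 47) = 47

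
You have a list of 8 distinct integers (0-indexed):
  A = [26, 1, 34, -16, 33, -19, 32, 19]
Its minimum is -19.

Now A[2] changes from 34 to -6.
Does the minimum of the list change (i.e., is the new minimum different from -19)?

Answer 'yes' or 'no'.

Old min = -19
Change: A[2] 34 -> -6
Changed element was NOT the min; min changes only if -6 < -19.
New min = -19; changed? no

Answer: no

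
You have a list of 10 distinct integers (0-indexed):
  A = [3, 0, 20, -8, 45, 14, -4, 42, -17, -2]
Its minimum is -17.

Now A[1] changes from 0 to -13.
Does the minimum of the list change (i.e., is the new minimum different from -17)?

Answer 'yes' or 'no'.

Answer: no

Derivation:
Old min = -17
Change: A[1] 0 -> -13
Changed element was NOT the min; min changes only if -13 < -17.
New min = -17; changed? no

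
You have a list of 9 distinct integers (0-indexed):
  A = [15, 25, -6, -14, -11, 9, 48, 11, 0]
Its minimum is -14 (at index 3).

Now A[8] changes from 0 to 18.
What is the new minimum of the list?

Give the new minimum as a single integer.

Answer: -14

Derivation:
Old min = -14 (at index 3)
Change: A[8] 0 -> 18
Changed element was NOT the old min.
  New min = min(old_min, new_val) = min(-14, 18) = -14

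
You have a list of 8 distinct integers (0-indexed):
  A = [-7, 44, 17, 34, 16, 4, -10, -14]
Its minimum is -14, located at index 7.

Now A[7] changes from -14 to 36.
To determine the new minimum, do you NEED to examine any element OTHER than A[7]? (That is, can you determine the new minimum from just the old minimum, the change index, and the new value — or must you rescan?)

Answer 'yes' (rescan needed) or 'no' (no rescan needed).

Old min = -14 at index 7
Change at index 7: -14 -> 36
Index 7 WAS the min and new value 36 > old min -14. Must rescan other elements to find the new min.
Needs rescan: yes

Answer: yes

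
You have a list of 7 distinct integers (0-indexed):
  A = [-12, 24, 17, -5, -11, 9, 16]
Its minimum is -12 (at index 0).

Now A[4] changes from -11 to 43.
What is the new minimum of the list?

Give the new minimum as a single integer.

Answer: -12

Derivation:
Old min = -12 (at index 0)
Change: A[4] -11 -> 43
Changed element was NOT the old min.
  New min = min(old_min, new_val) = min(-12, 43) = -12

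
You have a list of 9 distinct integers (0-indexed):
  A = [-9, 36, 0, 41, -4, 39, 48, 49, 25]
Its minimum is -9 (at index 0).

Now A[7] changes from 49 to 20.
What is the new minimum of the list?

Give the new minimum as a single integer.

Old min = -9 (at index 0)
Change: A[7] 49 -> 20
Changed element was NOT the old min.
  New min = min(old_min, new_val) = min(-9, 20) = -9

Answer: -9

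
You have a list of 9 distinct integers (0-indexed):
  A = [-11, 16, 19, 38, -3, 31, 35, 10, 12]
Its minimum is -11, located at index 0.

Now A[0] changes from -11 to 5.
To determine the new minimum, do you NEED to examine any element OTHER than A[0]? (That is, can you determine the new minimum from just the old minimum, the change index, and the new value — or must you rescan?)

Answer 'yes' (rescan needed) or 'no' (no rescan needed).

Answer: yes

Derivation:
Old min = -11 at index 0
Change at index 0: -11 -> 5
Index 0 WAS the min and new value 5 > old min -11. Must rescan other elements to find the new min.
Needs rescan: yes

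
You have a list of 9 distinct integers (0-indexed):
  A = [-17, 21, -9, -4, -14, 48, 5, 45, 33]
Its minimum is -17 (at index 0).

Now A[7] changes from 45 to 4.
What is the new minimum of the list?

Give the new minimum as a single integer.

Answer: -17

Derivation:
Old min = -17 (at index 0)
Change: A[7] 45 -> 4
Changed element was NOT the old min.
  New min = min(old_min, new_val) = min(-17, 4) = -17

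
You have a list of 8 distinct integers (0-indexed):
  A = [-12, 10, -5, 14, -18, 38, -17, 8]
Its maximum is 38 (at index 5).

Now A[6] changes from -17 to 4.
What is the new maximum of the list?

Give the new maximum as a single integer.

Answer: 38

Derivation:
Old max = 38 (at index 5)
Change: A[6] -17 -> 4
Changed element was NOT the old max.
  New max = max(old_max, new_val) = max(38, 4) = 38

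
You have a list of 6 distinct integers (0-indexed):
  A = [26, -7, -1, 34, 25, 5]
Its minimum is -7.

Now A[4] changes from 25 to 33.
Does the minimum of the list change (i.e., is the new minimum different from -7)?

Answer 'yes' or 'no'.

Answer: no

Derivation:
Old min = -7
Change: A[4] 25 -> 33
Changed element was NOT the min; min changes only if 33 < -7.
New min = -7; changed? no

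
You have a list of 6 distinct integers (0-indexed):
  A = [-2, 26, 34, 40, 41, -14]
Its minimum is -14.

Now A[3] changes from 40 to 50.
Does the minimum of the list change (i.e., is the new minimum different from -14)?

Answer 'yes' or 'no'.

Answer: no

Derivation:
Old min = -14
Change: A[3] 40 -> 50
Changed element was NOT the min; min changes only if 50 < -14.
New min = -14; changed? no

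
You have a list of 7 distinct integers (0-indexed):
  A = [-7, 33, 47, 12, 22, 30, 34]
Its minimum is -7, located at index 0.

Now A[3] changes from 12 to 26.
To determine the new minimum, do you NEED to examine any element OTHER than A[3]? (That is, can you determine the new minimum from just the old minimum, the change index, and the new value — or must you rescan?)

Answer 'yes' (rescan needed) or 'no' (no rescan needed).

Old min = -7 at index 0
Change at index 3: 12 -> 26
Index 3 was NOT the min. New min = min(-7, 26). No rescan of other elements needed.
Needs rescan: no

Answer: no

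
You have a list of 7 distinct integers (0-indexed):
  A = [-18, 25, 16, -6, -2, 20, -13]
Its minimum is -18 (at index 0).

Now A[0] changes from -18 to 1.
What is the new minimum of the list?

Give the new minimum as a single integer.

Old min = -18 (at index 0)
Change: A[0] -18 -> 1
Changed element WAS the min. Need to check: is 1 still <= all others?
  Min of remaining elements: -13
  New min = min(1, -13) = -13

Answer: -13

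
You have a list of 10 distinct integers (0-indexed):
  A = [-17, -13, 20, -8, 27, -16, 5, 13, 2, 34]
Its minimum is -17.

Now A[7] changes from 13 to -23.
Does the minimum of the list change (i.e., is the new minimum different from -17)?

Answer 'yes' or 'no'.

Answer: yes

Derivation:
Old min = -17
Change: A[7] 13 -> -23
Changed element was NOT the min; min changes only if -23 < -17.
New min = -23; changed? yes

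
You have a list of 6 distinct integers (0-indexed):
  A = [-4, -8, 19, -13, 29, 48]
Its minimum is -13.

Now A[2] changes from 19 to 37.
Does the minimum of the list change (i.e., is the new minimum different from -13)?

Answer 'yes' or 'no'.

Old min = -13
Change: A[2] 19 -> 37
Changed element was NOT the min; min changes only if 37 < -13.
New min = -13; changed? no

Answer: no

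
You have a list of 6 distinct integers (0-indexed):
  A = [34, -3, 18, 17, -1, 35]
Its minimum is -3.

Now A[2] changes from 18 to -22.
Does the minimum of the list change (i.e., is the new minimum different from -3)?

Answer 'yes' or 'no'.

Answer: yes

Derivation:
Old min = -3
Change: A[2] 18 -> -22
Changed element was NOT the min; min changes only if -22 < -3.
New min = -22; changed? yes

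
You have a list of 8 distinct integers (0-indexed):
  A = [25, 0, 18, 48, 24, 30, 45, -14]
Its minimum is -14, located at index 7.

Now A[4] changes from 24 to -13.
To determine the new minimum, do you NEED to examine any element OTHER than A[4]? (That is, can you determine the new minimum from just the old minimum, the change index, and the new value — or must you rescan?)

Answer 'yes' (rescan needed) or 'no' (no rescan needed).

Old min = -14 at index 7
Change at index 4: 24 -> -13
Index 4 was NOT the min. New min = min(-14, -13). No rescan of other elements needed.
Needs rescan: no

Answer: no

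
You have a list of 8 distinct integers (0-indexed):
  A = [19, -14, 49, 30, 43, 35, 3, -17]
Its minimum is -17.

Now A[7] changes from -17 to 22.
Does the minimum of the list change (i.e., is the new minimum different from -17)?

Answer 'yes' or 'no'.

Answer: yes

Derivation:
Old min = -17
Change: A[7] -17 -> 22
Changed element was the min; new min must be rechecked.
New min = -14; changed? yes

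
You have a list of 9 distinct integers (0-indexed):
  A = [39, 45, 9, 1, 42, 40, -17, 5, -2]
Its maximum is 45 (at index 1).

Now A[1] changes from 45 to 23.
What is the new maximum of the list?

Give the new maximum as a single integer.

Answer: 42

Derivation:
Old max = 45 (at index 1)
Change: A[1] 45 -> 23
Changed element WAS the max -> may need rescan.
  Max of remaining elements: 42
  New max = max(23, 42) = 42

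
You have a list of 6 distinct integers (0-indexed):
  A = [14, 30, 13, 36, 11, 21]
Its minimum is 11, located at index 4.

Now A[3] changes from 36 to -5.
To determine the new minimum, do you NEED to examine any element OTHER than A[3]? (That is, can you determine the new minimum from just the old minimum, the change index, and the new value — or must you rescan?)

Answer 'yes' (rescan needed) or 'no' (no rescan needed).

Answer: no

Derivation:
Old min = 11 at index 4
Change at index 3: 36 -> -5
Index 3 was NOT the min. New min = min(11, -5). No rescan of other elements needed.
Needs rescan: no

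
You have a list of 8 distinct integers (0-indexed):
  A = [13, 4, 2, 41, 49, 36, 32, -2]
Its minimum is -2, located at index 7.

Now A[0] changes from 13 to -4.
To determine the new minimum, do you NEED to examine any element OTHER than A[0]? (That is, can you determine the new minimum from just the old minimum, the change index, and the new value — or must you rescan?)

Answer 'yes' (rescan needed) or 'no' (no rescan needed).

Old min = -2 at index 7
Change at index 0: 13 -> -4
Index 0 was NOT the min. New min = min(-2, -4). No rescan of other elements needed.
Needs rescan: no

Answer: no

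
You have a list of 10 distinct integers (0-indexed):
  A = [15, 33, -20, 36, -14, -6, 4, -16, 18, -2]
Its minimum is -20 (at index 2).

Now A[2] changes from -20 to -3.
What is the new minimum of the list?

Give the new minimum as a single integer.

Answer: -16

Derivation:
Old min = -20 (at index 2)
Change: A[2] -20 -> -3
Changed element WAS the min. Need to check: is -3 still <= all others?
  Min of remaining elements: -16
  New min = min(-3, -16) = -16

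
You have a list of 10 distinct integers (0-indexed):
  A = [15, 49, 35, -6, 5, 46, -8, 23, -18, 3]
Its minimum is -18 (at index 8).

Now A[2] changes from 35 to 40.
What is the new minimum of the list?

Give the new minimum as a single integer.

Old min = -18 (at index 8)
Change: A[2] 35 -> 40
Changed element was NOT the old min.
  New min = min(old_min, new_val) = min(-18, 40) = -18

Answer: -18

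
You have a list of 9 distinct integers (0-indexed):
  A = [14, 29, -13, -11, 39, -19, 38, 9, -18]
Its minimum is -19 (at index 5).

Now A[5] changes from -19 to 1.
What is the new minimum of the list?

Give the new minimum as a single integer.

Old min = -19 (at index 5)
Change: A[5] -19 -> 1
Changed element WAS the min. Need to check: is 1 still <= all others?
  Min of remaining elements: -18
  New min = min(1, -18) = -18

Answer: -18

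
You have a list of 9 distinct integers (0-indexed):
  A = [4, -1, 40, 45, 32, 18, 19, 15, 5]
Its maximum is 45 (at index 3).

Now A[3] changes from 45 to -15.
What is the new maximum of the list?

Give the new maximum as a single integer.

Old max = 45 (at index 3)
Change: A[3] 45 -> -15
Changed element WAS the max -> may need rescan.
  Max of remaining elements: 40
  New max = max(-15, 40) = 40

Answer: 40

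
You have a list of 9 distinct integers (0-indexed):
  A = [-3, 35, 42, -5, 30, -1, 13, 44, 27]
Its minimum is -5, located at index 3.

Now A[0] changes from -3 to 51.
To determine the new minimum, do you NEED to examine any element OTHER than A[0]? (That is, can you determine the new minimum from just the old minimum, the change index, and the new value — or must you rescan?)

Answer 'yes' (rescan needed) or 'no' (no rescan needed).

Old min = -5 at index 3
Change at index 0: -3 -> 51
Index 0 was NOT the min. New min = min(-5, 51). No rescan of other elements needed.
Needs rescan: no

Answer: no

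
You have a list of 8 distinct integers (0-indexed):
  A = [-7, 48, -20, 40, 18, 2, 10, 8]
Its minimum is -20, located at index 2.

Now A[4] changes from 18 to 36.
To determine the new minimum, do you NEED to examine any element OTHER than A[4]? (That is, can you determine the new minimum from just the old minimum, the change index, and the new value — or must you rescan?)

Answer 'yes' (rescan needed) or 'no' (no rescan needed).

Answer: no

Derivation:
Old min = -20 at index 2
Change at index 4: 18 -> 36
Index 4 was NOT the min. New min = min(-20, 36). No rescan of other elements needed.
Needs rescan: no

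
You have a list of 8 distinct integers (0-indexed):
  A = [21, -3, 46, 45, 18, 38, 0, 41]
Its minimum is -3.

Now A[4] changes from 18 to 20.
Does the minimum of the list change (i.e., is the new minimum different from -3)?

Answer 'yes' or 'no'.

Answer: no

Derivation:
Old min = -3
Change: A[4] 18 -> 20
Changed element was NOT the min; min changes only if 20 < -3.
New min = -3; changed? no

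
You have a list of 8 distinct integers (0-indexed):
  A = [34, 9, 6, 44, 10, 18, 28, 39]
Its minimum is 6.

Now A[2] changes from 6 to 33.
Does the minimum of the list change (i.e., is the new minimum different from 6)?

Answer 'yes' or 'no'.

Answer: yes

Derivation:
Old min = 6
Change: A[2] 6 -> 33
Changed element was the min; new min must be rechecked.
New min = 9; changed? yes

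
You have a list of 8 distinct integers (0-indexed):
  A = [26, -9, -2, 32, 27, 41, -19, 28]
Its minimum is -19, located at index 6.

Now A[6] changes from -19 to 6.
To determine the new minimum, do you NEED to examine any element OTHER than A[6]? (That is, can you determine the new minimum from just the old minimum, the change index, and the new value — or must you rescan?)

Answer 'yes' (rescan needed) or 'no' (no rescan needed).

Old min = -19 at index 6
Change at index 6: -19 -> 6
Index 6 WAS the min and new value 6 > old min -19. Must rescan other elements to find the new min.
Needs rescan: yes

Answer: yes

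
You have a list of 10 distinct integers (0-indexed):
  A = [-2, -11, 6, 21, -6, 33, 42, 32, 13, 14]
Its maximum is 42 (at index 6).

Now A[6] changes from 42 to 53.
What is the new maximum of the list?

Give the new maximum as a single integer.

Answer: 53

Derivation:
Old max = 42 (at index 6)
Change: A[6] 42 -> 53
Changed element WAS the max -> may need rescan.
  Max of remaining elements: 33
  New max = max(53, 33) = 53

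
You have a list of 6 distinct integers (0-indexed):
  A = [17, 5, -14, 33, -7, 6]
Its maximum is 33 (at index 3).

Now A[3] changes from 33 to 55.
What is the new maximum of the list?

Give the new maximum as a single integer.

Old max = 33 (at index 3)
Change: A[3] 33 -> 55
Changed element WAS the max -> may need rescan.
  Max of remaining elements: 17
  New max = max(55, 17) = 55

Answer: 55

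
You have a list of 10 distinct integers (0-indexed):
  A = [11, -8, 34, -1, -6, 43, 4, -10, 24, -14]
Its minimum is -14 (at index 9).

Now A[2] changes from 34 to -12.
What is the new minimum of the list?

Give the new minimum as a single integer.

Old min = -14 (at index 9)
Change: A[2] 34 -> -12
Changed element was NOT the old min.
  New min = min(old_min, new_val) = min(-14, -12) = -14

Answer: -14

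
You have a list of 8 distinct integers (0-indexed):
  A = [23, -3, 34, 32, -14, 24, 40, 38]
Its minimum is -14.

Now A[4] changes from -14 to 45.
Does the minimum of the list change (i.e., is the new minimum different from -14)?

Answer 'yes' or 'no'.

Answer: yes

Derivation:
Old min = -14
Change: A[4] -14 -> 45
Changed element was the min; new min must be rechecked.
New min = -3; changed? yes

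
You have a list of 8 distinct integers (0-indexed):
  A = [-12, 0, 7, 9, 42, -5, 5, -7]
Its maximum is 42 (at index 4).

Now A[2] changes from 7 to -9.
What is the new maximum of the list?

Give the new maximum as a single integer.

Old max = 42 (at index 4)
Change: A[2] 7 -> -9
Changed element was NOT the old max.
  New max = max(old_max, new_val) = max(42, -9) = 42

Answer: 42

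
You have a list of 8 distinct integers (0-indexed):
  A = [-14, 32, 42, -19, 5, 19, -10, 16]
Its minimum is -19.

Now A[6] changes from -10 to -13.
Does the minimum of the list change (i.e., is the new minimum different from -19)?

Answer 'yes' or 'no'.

Old min = -19
Change: A[6] -10 -> -13
Changed element was NOT the min; min changes only if -13 < -19.
New min = -19; changed? no

Answer: no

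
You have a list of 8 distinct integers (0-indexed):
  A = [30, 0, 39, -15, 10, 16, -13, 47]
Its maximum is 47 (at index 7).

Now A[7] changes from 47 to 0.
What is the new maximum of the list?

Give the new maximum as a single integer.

Answer: 39

Derivation:
Old max = 47 (at index 7)
Change: A[7] 47 -> 0
Changed element WAS the max -> may need rescan.
  Max of remaining elements: 39
  New max = max(0, 39) = 39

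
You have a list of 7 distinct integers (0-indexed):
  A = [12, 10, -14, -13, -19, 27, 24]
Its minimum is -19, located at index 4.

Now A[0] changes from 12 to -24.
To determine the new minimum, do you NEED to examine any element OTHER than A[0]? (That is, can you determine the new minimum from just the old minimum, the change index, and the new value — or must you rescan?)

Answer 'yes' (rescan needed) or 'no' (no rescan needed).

Answer: no

Derivation:
Old min = -19 at index 4
Change at index 0: 12 -> -24
Index 0 was NOT the min. New min = min(-19, -24). No rescan of other elements needed.
Needs rescan: no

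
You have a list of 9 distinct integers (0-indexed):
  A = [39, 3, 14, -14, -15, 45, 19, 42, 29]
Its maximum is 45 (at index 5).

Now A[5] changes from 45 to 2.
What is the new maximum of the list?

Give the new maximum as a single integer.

Answer: 42

Derivation:
Old max = 45 (at index 5)
Change: A[5] 45 -> 2
Changed element WAS the max -> may need rescan.
  Max of remaining elements: 42
  New max = max(2, 42) = 42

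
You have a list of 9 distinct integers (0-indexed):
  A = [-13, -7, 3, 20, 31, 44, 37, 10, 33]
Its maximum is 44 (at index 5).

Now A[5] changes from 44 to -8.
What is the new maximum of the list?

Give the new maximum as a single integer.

Answer: 37

Derivation:
Old max = 44 (at index 5)
Change: A[5] 44 -> -8
Changed element WAS the max -> may need rescan.
  Max of remaining elements: 37
  New max = max(-8, 37) = 37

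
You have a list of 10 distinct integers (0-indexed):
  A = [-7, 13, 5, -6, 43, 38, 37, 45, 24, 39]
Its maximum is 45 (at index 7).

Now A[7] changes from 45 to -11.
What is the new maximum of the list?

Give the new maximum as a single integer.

Answer: 43

Derivation:
Old max = 45 (at index 7)
Change: A[7] 45 -> -11
Changed element WAS the max -> may need rescan.
  Max of remaining elements: 43
  New max = max(-11, 43) = 43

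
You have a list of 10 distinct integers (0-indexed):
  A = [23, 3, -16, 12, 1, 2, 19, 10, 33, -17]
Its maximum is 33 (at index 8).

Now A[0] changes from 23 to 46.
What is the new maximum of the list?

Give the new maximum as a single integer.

Old max = 33 (at index 8)
Change: A[0] 23 -> 46
Changed element was NOT the old max.
  New max = max(old_max, new_val) = max(33, 46) = 46

Answer: 46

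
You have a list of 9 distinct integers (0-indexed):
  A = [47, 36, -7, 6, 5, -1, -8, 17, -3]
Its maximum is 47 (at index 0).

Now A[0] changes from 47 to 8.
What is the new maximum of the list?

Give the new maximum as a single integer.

Old max = 47 (at index 0)
Change: A[0] 47 -> 8
Changed element WAS the max -> may need rescan.
  Max of remaining elements: 36
  New max = max(8, 36) = 36

Answer: 36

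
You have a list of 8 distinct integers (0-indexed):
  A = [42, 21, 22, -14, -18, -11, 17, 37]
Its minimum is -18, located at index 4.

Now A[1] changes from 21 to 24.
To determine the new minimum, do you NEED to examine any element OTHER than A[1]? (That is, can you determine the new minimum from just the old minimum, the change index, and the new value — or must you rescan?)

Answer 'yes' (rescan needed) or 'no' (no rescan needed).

Answer: no

Derivation:
Old min = -18 at index 4
Change at index 1: 21 -> 24
Index 1 was NOT the min. New min = min(-18, 24). No rescan of other elements needed.
Needs rescan: no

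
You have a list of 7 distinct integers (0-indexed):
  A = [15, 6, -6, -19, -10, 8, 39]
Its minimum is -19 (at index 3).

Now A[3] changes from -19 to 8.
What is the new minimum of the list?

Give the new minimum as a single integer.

Old min = -19 (at index 3)
Change: A[3] -19 -> 8
Changed element WAS the min. Need to check: is 8 still <= all others?
  Min of remaining elements: -10
  New min = min(8, -10) = -10

Answer: -10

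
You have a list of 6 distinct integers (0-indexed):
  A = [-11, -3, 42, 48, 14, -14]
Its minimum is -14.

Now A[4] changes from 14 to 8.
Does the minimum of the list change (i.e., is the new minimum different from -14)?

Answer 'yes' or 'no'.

Old min = -14
Change: A[4] 14 -> 8
Changed element was NOT the min; min changes only if 8 < -14.
New min = -14; changed? no

Answer: no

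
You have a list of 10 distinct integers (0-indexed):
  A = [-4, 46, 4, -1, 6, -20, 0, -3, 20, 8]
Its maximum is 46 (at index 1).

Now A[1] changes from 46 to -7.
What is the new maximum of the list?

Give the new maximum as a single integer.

Old max = 46 (at index 1)
Change: A[1] 46 -> -7
Changed element WAS the max -> may need rescan.
  Max of remaining elements: 20
  New max = max(-7, 20) = 20

Answer: 20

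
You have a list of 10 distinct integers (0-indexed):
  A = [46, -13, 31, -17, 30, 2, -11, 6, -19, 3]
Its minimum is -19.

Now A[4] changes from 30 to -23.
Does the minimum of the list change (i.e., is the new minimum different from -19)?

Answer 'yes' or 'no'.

Answer: yes

Derivation:
Old min = -19
Change: A[4] 30 -> -23
Changed element was NOT the min; min changes only if -23 < -19.
New min = -23; changed? yes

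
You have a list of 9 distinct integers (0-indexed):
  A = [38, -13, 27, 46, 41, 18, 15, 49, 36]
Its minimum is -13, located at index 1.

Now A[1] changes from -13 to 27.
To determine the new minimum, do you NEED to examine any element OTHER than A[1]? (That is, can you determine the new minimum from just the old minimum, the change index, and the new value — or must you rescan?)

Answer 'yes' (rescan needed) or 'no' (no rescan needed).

Old min = -13 at index 1
Change at index 1: -13 -> 27
Index 1 WAS the min and new value 27 > old min -13. Must rescan other elements to find the new min.
Needs rescan: yes

Answer: yes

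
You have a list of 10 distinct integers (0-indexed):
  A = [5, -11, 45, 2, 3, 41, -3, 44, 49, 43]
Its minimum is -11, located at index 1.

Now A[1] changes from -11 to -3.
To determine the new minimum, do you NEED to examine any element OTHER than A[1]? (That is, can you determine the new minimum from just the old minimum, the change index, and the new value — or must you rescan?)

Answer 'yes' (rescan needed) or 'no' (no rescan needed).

Answer: yes

Derivation:
Old min = -11 at index 1
Change at index 1: -11 -> -3
Index 1 WAS the min and new value -3 > old min -11. Must rescan other elements to find the new min.
Needs rescan: yes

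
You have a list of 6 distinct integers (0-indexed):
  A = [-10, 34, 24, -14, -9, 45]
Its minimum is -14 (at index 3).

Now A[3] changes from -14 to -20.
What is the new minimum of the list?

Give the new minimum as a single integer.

Answer: -20

Derivation:
Old min = -14 (at index 3)
Change: A[3] -14 -> -20
Changed element WAS the min. Need to check: is -20 still <= all others?
  Min of remaining elements: -10
  New min = min(-20, -10) = -20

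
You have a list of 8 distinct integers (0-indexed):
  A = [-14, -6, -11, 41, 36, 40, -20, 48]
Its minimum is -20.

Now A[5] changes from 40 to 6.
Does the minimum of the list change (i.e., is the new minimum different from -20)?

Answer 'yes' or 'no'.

Old min = -20
Change: A[5] 40 -> 6
Changed element was NOT the min; min changes only if 6 < -20.
New min = -20; changed? no

Answer: no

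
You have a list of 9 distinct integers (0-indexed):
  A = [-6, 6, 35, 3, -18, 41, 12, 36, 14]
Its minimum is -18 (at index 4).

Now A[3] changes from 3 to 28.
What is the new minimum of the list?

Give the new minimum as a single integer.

Answer: -18

Derivation:
Old min = -18 (at index 4)
Change: A[3] 3 -> 28
Changed element was NOT the old min.
  New min = min(old_min, new_val) = min(-18, 28) = -18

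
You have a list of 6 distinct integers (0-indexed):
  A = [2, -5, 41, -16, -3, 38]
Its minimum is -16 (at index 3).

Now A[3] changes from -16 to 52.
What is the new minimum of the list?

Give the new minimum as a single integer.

Answer: -5

Derivation:
Old min = -16 (at index 3)
Change: A[3] -16 -> 52
Changed element WAS the min. Need to check: is 52 still <= all others?
  Min of remaining elements: -5
  New min = min(52, -5) = -5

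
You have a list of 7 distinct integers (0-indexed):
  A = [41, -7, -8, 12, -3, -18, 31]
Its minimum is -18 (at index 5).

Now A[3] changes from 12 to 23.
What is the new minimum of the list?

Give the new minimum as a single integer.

Old min = -18 (at index 5)
Change: A[3] 12 -> 23
Changed element was NOT the old min.
  New min = min(old_min, new_val) = min(-18, 23) = -18

Answer: -18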